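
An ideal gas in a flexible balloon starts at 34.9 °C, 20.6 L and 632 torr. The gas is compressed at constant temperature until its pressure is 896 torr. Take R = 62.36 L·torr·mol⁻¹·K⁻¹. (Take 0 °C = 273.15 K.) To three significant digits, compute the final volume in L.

Convert: T₁ = 308.0 K.
Isothermal, so P V is constant: T₂ = T₁; V₂ = V₁·(P₁/P₂) = 14.53 L.

V₂ ≈ 14.5 L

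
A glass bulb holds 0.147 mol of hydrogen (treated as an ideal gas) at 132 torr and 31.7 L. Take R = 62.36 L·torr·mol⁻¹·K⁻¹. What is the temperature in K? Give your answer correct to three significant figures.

T ≈ 456 K

PV = nRT ⇒ T = PV/(nR) = (132 × 31.7) / (0.147 × 62.36)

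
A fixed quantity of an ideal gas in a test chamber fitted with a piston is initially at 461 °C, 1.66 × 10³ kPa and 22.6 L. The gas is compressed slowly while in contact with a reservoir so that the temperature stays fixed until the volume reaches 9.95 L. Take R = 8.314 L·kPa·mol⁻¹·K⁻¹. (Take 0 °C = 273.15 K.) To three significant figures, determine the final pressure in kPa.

P₂ ≈ 3.77e+03 kPa

Convert: T₁ = 734.1 K.
T constant ⇒ Boyle's law P V = const: T₂ = T₁; P₂ = P₁·(V₁/V₂) = 3770 kPa.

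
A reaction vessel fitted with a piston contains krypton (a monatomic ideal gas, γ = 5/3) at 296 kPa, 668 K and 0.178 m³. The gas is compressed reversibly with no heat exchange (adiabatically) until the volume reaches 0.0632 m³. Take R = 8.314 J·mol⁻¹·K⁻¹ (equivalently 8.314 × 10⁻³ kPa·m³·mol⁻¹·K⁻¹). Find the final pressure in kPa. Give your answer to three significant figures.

P₂ ≈ 1.66e+03 kPa

Adiabatic (γ = 5/3), T V^(γ−1) and P V^γ constant: T₂ = T₁·(V₁/V₂)^(γ−1) = 1332 K; P₂ = P₁·(V₁/V₂)^γ = 1663 kPa.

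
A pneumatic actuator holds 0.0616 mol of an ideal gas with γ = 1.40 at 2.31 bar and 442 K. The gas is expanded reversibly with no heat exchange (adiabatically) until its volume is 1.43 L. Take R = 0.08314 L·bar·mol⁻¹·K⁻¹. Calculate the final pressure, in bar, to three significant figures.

P₂ ≈ 1.36 bar

From PV = nRT: V₁ = nRT₁/P₁ = 0.9799 L.
Adiabatic (γ = 1.40), T V^(γ−1) and P V^γ constant: T₂ = T₁·(V₁/V₂)^(γ−1) = 380.0 K; P₂ = P₁·(V₁/V₂)^γ = 1.361 bar.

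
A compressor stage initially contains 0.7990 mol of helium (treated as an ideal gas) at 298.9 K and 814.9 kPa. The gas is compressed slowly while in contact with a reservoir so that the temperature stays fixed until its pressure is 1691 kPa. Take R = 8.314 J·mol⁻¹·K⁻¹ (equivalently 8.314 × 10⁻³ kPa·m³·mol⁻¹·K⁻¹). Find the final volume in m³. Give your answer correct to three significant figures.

From PV = nRT: V₁ = nRT₁/P₁ = 0.002437 m³.
T constant ⇒ Boyle's law P V = const: T₂ = T₁; V₂ = V₁·(P₁/P₂) = 0.001174 m³.

V₂ ≈ 0.00117 m³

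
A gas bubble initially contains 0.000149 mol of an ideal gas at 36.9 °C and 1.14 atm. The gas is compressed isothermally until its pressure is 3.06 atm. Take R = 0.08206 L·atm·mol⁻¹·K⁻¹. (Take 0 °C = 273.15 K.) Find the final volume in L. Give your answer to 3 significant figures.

V₂ ≈ 0.00124 L

Convert: T₁ = 310.0 K.
From PV = nRT: V₁ = nRT₁/P₁ = 0.003325 L.
Isothermal, so P V is constant: T₂ = T₁; V₂ = V₁·(P₁/P₂) = 0.001239 L.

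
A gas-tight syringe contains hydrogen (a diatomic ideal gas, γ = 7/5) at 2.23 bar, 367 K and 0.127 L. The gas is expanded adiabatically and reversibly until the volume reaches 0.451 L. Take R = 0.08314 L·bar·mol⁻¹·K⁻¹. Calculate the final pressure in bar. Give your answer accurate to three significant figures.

P₂ ≈ 0.378 bar

Reversible adiabatic, γ = 7/5: T₂ = T₁·(V₁/V₂)^(γ−1) = 221.1 K; P₂ = P₁·(V₁/V₂)^γ = 0.3783 bar.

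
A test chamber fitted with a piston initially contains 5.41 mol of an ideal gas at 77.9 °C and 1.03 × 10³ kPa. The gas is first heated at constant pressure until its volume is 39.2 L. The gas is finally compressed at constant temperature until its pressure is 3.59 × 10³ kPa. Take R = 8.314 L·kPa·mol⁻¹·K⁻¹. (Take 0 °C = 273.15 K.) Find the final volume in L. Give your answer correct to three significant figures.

V₃ ≈ 11.2 L

Convert: T₁ = 351.0 K.
From PV = nRT: V₁ = nRT₁/P₁ = 15.33 L.
P constant ⇒ V ∝ T: P₂ = P₁; T₂ = T₁·(V₂/V₁) = 897.7 K.
T constant ⇒ Boyle's law P V = const: T₃ = T₂; V₃ = V₂·(P₂/P₃) = 11.25 L.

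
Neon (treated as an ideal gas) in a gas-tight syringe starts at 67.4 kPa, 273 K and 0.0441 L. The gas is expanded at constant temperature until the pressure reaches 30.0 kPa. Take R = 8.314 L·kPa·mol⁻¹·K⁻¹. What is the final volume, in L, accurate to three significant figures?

V₂ ≈ 0.0991 L

Isothermal, so P V is constant: T₂ = T₁; V₂ = V₁·(P₁/P₂) = 0.09908 L.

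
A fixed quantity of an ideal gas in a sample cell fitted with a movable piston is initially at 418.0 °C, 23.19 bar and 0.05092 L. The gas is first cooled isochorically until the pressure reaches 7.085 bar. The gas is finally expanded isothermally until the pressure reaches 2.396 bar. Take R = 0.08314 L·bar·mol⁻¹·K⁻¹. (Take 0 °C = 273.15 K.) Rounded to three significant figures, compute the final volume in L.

V₃ ≈ 0.151 L

Convert: T₁ = 691.1 K.
V constant ⇒ P ∝ T: V₂ = V₁; T₂ = T₁·(P₂/P₁) = 211.2 K.
Isothermal, so P V is constant: T₃ = T₂; V₃ = V₂·(P₂/P₃) = 0.1506 L.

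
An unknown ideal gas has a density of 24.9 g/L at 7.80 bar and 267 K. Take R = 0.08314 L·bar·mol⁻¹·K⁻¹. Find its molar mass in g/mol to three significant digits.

ρ = PM/(RT) ⇒ M = ρRT/P = (24.9 × 0.08314 × 267.0) / 7.80

M ≈ 70.9 g/mol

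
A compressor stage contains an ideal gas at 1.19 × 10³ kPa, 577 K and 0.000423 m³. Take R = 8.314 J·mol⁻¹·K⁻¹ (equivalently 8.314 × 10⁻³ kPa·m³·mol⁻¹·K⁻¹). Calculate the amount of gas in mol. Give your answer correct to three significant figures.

n ≈ 0.105 mol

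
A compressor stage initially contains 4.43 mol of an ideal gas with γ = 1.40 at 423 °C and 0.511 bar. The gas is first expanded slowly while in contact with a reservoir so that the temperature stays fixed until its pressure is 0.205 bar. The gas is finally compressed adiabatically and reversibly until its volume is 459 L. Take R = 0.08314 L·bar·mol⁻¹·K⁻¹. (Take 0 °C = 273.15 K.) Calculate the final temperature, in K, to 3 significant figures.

Convert: T₁ = 696.1 K.
From PV = nRT: V₁ = nRT₁/P₁ = 501.8 L.
T constant ⇒ Boyle's law P V = const: T₂ = T₁; V₂ = V₁·(P₁/P₂) = 1251 L.
Adiabatic (γ = 1.40), T V^(γ−1) and P V^γ constant: T₃ = T₂·(V₂/V₃)^(γ−1) = 1040 K; P₃ = P₂·(V₂/V₃)^γ = 0.8341 bar.

T₃ ≈ 1.04e+03 K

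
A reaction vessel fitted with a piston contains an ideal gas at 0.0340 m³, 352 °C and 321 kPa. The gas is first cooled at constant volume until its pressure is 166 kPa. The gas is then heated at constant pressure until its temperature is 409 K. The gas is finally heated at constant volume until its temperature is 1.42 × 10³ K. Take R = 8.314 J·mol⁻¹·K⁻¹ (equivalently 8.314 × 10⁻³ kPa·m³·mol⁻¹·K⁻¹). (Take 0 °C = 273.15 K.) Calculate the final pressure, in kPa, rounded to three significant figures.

P₄ ≈ 576 kPa

Convert: T₁ = 625.1 K.
V constant ⇒ P ∝ T: V₂ = V₁; T₂ = T₁·(P₂/P₁) = 323.3 K.
P constant ⇒ V ∝ T: P₃ = P₂; V₃ = V₂·(T₃/T₂) = 0.04301 m³.
V constant ⇒ P ∝ T: V₄ = V₃; P₄ = P₃·(T₄/T₃) = 576.3 kPa.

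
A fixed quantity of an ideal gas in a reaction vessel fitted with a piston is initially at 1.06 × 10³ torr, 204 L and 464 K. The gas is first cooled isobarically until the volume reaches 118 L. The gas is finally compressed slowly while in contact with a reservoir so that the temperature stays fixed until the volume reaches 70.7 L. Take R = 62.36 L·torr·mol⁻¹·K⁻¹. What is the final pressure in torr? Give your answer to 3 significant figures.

P₃ ≈ 1.77e+03 torr

Isobaric, so V/T is constant: P₂ = P₁; T₂ = T₁·(V₂/V₁) = 268.4 K.
Isothermal, so P V is constant: T₃ = T₂; P₃ = P₂·(V₂/V₃) = 1769 torr.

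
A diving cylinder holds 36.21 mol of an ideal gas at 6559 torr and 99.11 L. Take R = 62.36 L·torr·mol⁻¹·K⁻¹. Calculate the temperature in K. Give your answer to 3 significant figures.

PV = nRT ⇒ T = PV/(nR) = (6559 × 99.11) / (36.21 × 62.36)

T ≈ 288 K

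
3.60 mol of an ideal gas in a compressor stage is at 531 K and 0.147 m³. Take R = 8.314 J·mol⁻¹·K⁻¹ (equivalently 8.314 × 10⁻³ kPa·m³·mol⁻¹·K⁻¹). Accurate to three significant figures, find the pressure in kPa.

PV = nRT ⇒ P = nRT/V = (3.60 × 8.314 × 10⁻³ × 531) / 0.147

P ≈ 108 kPa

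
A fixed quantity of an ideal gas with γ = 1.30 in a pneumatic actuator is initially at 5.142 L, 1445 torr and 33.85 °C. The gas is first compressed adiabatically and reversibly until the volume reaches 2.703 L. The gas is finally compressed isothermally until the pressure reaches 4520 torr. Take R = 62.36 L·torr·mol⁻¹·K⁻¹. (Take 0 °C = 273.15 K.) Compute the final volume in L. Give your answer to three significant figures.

V₃ ≈ 1.99 L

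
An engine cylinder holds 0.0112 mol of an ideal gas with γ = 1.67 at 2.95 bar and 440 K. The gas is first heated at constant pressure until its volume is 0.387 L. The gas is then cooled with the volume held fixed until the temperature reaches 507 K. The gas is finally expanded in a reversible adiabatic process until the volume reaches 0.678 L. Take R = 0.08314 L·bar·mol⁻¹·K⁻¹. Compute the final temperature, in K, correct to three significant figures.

From PV = nRT: V₁ = nRT₁/P₁ = 0.1389 L.
Isobaric, so V/T is constant: P₂ = P₁; T₂ = T₁·(V₂/V₁) = 1226 K.
V constant ⇒ P ∝ T: V₃ = V₂; P₃ = P₂·(T₃/T₂) = 1.220 bar.
Adiabatic (γ = 1.67), T V^(γ−1) and P V^γ constant: T₄ = T₃·(V₃/V₄)^(γ−1) = 348.2 K; P₄ = P₃·(V₃/V₄)^γ = 0.4782 bar.

T₄ ≈ 348 K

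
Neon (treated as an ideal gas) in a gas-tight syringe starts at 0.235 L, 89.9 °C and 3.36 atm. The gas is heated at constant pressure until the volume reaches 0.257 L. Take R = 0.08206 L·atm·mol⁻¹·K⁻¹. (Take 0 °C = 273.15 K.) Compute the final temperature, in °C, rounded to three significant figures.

T₂ ≈ 124 °C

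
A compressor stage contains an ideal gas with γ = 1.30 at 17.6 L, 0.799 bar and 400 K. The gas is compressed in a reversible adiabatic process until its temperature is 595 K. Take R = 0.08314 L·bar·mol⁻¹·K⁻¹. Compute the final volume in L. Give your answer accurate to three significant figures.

Adiabatic (γ = 1.30), T V^(γ−1) and P V^γ constant: P₂ = P₁·(T₂/T₁)^(γ/(γ−1)) = 4.465 bar; V₂ = V₁·(T₁/T₂)^(1/(γ−1)) = 4.684 L.

V₂ ≈ 4.68 L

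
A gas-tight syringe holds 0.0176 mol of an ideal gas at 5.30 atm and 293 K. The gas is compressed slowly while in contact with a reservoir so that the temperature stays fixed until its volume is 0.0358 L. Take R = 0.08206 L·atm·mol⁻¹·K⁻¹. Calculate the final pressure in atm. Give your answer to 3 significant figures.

From PV = nRT: V₁ = nRT₁/P₁ = 0.07984 L.
T constant ⇒ Boyle's law P V = const: T₂ = T₁; P₂ = P₁·(V₁/V₂) = 11.82 atm.

P₂ ≈ 11.8 atm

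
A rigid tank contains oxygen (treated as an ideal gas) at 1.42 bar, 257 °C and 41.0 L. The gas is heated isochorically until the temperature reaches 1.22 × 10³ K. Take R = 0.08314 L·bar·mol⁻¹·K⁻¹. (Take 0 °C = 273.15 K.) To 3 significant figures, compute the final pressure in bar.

P₂ ≈ 3.27 bar

Convert: T₁ = 530.1 K.
V constant ⇒ P ∝ T: V₂ = V₁; P₂ = P₁·(T₂/T₁) = 3.268 bar.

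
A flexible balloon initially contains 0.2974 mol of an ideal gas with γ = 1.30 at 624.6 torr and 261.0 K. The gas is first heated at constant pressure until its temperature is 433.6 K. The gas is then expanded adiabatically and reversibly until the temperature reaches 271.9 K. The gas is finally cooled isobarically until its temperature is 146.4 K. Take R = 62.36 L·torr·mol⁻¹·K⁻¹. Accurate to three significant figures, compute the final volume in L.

From PV = nRT: V₁ = nRT₁/P₁ = 7.750 L.
Isobaric, so V/T is constant: P₂ = P₁; V₂ = V₁·(T₂/T₁) = 12.87 L.
Adiabatic (γ = 1.30), T V^(γ−1) and P V^γ constant: P₃ = P₂·(T₃/T₂)^(γ/(γ−1)) = 82.67 torr; V₃ = V₂·(T₂/T₃)^(1/(γ−1)) = 61.00 L.
P constant ⇒ V ∝ T: P₄ = P₃; V₄ = V₃·(T₄/T₃) = 32.84 L.

V₄ ≈ 32.8 L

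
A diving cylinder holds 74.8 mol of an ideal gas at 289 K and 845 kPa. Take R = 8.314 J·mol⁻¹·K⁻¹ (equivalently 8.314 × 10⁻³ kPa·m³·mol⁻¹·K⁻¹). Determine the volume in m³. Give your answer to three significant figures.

PV = nRT ⇒ V = nRT/P = (74.8 × 8.314 × 10⁻³ × 289) / 845

V ≈ 0.213 m³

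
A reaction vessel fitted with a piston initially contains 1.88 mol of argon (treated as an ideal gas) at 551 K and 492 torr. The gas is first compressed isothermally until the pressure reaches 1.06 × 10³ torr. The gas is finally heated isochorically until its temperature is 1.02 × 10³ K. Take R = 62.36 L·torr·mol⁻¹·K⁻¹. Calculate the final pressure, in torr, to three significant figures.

From PV = nRT: V₁ = nRT₁/P₁ = 131.3 L.
Isothermal, so P V is constant: T₂ = T₁; V₂ = V₁·(P₁/P₂) = 60.94 L.
V constant ⇒ P ∝ T: V₃ = V₂; P₃ = P₂·(T₃/T₂) = 1962 torr.

P₃ ≈ 1.96e+03 torr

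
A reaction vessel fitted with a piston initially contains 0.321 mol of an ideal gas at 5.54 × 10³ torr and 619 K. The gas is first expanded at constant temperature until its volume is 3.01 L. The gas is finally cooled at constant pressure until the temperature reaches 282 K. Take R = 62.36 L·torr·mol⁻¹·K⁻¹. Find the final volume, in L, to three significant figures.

V₃ ≈ 1.37 L

From PV = nRT: V₁ = nRT₁/P₁ = 2.237 L.
T constant ⇒ Boyle's law P V = const: T₂ = T₁; P₂ = P₁·(V₁/V₂) = 4117 torr.
Isobaric, so V/T is constant: P₃ = P₂; V₃ = V₂·(T₃/T₂) = 1.371 L.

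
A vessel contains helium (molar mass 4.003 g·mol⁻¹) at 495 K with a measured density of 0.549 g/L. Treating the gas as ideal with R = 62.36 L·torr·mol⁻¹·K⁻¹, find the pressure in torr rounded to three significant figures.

P ≈ 4.23e+03 torr

ρ = PM/(RT) ⇒ P = ρRT/M = (0.549 × 62.36 × 495.0) / 4.003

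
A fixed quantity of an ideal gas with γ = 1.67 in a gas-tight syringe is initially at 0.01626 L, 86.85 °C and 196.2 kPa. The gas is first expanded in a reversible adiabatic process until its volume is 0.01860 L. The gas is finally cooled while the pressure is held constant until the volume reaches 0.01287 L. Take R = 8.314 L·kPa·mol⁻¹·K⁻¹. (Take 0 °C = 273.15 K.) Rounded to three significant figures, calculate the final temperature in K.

T₃ ≈ 228 K

Convert: T₁ = 360.0 K.
Adiabatic (γ = 1.67), T V^(γ−1) and P V^γ constant: T₂ = T₁·(V₁/V₂)^(γ−1) = 329.0 K; P₂ = P₁·(V₁/V₂)^γ = 156.7 kPa.
Isobaric, so V/T is constant: P₃ = P₂; T₃ = T₂·(V₃/V₂) = 227.6 K.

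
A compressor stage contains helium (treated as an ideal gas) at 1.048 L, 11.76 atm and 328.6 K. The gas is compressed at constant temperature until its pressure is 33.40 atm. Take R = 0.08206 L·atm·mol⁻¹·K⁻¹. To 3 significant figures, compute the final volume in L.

V₂ ≈ 0.369 L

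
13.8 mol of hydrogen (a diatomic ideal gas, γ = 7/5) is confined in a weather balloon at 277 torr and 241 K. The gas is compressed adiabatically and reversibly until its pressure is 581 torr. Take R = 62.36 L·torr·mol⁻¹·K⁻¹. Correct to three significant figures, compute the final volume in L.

V₂ ≈ 441 L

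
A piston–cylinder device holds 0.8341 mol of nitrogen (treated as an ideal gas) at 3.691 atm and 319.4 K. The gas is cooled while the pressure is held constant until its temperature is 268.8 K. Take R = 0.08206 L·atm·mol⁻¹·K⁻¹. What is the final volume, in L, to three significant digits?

V₂ ≈ 4.98 L

From PV = nRT: V₁ = nRT₁/P₁ = 5.923 L.
P constant ⇒ V ∝ T: P₂ = P₁; V₂ = V₁·(T₂/T₁) = 4.985 L.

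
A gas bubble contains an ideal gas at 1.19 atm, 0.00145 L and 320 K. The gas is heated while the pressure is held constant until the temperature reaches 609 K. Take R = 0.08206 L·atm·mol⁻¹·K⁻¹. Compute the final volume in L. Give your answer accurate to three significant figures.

V₂ ≈ 0.00276 L

P constant ⇒ V ∝ T: P₂ = P₁; V₂ = V₁·(T₂/T₁) = 0.002760 L.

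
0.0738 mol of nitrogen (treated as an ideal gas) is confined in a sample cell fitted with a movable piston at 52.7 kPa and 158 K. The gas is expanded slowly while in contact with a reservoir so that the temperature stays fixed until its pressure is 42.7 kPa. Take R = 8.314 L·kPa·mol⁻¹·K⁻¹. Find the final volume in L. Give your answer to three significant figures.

From PV = nRT: V₁ = nRT₁/P₁ = 1.840 L.
T constant ⇒ Boyle's law P V = const: T₂ = T₁; V₂ = V₁·(P₁/P₂) = 2.270 L.

V₂ ≈ 2.27 L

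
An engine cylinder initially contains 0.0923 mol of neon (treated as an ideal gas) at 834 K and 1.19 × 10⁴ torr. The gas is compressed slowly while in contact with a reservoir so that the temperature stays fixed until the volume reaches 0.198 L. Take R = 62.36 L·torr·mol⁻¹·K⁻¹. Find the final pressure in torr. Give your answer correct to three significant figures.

P₂ ≈ 2.42e+04 torr

From PV = nRT: V₁ = nRT₁/P₁ = 0.4034 L.
T constant ⇒ Boyle's law P V = const: T₂ = T₁; P₂ = P₁·(V₁/V₂) = 2.424e+04 torr.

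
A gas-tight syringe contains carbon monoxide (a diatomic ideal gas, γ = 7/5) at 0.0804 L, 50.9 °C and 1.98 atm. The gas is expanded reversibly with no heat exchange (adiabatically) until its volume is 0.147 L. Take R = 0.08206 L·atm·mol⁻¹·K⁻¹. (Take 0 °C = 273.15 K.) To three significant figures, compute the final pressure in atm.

Convert: T₁ = 324.0 K.
Adiabatic (γ = 7/5), T V^(γ−1) and P V^γ constant: T₂ = T₁·(V₁/V₂)^(γ−1) = 254.6 K; P₂ = P₁·(V₁/V₂)^γ = 0.8507 atm.

P₂ ≈ 0.851 atm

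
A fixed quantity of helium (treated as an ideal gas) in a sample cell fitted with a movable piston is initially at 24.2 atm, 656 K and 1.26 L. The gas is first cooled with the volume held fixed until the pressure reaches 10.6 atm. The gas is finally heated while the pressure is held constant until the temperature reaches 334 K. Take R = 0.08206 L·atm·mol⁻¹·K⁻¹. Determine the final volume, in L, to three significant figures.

V constant ⇒ P ∝ T: V₂ = V₁; T₂ = T₁·(P₂/P₁) = 287.3 K.
Isobaric, so V/T is constant: P₃ = P₂; V₃ = V₂·(T₃/T₂) = 1.465 L.

V₃ ≈ 1.46 L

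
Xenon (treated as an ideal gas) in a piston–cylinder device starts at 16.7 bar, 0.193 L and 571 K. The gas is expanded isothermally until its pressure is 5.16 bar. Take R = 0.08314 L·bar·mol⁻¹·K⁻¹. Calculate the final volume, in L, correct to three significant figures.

V₂ ≈ 0.625 L

Isothermal, so P V is constant: T₂ = T₁; V₂ = V₁·(P₁/P₂) = 0.6246 L.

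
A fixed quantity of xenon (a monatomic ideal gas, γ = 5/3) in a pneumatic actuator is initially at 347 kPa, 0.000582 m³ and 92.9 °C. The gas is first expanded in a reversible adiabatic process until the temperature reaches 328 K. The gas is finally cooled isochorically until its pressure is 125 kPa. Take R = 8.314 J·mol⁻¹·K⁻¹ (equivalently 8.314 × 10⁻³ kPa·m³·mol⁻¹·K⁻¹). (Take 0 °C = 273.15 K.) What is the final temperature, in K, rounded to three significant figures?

Convert: T₁ = 366.0 K.
Adiabatic (γ = 5/3), T V^(γ−1) and P V^γ constant: P₂ = P₁·(T₂/T₁)^(γ/(γ−1)) = 263.7 kPa; V₂ = V₁·(T₁/T₂)^(1/(γ−1)) = 0.0006862 m³.
V constant ⇒ P ∝ T: V₃ = V₂; T₃ = T₂·(P₃/P₂) = 155.5 K.

T₃ ≈ 155 K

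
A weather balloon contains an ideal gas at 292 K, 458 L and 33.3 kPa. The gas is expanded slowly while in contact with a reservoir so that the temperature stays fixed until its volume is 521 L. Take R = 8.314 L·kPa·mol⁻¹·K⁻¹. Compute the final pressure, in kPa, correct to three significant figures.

P₂ ≈ 29.3 kPa

T constant ⇒ Boyle's law P V = const: T₂ = T₁; P₂ = P₁·(V₁/V₂) = 29.27 kPa.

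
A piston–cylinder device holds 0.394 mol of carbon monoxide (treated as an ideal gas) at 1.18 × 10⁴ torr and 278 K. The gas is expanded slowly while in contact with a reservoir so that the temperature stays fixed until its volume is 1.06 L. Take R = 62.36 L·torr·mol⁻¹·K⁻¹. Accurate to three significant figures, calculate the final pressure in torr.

From PV = nRT: V₁ = nRT₁/P₁ = 0.5788 L.
Isothermal, so P V is constant: T₂ = T₁; P₂ = P₁·(V₁/V₂) = 6444 torr.

P₂ ≈ 6.44e+03 torr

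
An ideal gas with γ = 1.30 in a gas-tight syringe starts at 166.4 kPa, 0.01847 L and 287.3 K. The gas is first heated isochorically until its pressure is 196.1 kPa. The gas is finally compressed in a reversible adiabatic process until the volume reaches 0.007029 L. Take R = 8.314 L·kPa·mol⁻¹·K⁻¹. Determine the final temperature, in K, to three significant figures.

V constant ⇒ P ∝ T: V₂ = V₁; T₂ = T₁·(P₂/P₁) = 338.6 K.
Adiabatic (γ = 1.30), T V^(γ−1) and P V^γ constant: T₃ = T₂·(V₂/V₃)^(γ−1) = 452.4 K; P₃ = P₂·(V₂/V₃)^γ = 688.5 kPa.

T₃ ≈ 452 K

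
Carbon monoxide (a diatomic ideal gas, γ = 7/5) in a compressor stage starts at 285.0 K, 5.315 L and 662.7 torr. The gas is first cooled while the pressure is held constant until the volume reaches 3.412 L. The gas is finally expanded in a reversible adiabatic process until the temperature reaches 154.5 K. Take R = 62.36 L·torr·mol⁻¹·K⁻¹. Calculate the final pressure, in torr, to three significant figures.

Isobaric, so V/T is constant: P₂ = P₁; T₂ = T₁·(V₂/V₁) = 183.0 K.
Reversible adiabatic, γ = 7/5: P₃ = P₂·(T₃/T₂)^(γ/(γ−1)) = 366.7 torr; V₃ = V₂·(T₂/T₃)^(1/(γ−1)) = 5.207 L.

P₃ ≈ 367 torr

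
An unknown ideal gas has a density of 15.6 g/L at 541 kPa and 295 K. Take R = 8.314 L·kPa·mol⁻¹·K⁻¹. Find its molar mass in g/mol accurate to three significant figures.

M ≈ 70.7 g/mol

ρ = PM/(RT) ⇒ M = ρRT/P = (15.6 × 8.314 × 295.0) / 541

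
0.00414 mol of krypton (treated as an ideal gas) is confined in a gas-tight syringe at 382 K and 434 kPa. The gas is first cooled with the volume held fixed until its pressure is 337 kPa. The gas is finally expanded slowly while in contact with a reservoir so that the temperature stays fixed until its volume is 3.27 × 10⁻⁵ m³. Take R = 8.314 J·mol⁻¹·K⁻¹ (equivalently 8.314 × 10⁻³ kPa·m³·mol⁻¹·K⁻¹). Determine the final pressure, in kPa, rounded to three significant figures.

From PV = nRT: V₁ = nRT₁/P₁ = 3.030e-05 m³.
V constant ⇒ P ∝ T: V₂ = V₁; T₂ = T₁·(P₂/P₁) = 296.6 K.
Isothermal, so P V is constant: T₃ = T₂; P₃ = P₂·(V₂/V₃) = 312.2 kPa.

P₃ ≈ 312 kPa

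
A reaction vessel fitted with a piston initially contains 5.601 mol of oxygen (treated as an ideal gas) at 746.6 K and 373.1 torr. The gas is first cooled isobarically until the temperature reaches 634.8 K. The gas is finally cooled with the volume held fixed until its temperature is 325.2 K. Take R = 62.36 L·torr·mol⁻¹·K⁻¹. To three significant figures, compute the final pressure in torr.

P₃ ≈ 191 torr

From PV = nRT: V₁ = nRT₁/P₁ = 698.9 L.
P constant ⇒ V ∝ T: P₂ = P₁; V₂ = V₁·(T₂/T₁) = 594.3 L.
V constant ⇒ P ∝ T: V₃ = V₂; P₃ = P₂·(T₃/T₂) = 191.1 torr.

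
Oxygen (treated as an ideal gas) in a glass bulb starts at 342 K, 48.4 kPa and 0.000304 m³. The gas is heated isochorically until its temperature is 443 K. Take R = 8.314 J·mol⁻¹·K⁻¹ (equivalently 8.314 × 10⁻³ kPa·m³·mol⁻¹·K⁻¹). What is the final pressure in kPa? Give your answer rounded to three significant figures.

V constant ⇒ P ∝ T: V₂ = V₁; P₂ = P₁·(T₂/T₁) = 62.69 kPa.

P₂ ≈ 62.7 kPa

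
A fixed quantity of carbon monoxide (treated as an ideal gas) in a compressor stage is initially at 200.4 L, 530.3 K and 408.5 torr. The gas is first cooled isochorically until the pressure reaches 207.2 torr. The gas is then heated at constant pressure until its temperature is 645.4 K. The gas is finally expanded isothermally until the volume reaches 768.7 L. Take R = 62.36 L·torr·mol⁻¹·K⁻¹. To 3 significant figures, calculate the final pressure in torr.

P₄ ≈ 130 torr

V constant ⇒ P ∝ T: V₂ = V₁; T₂ = T₁·(P₂/P₁) = 269.0 K.
P constant ⇒ V ∝ T: P₃ = P₂; V₃ = V₂·(T₃/T₂) = 480.8 L.
T constant ⇒ Boyle's law P V = const: T₄ = T₃; P₄ = P₃·(V₃/V₄) = 129.6 torr.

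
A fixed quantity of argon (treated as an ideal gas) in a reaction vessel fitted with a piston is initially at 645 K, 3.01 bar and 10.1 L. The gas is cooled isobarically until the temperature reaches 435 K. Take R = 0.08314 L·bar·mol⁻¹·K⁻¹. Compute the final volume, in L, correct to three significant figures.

V₂ ≈ 6.81 L

Isobaric, so V/T is constant: P₂ = P₁; V₂ = V₁·(T₂/T₁) = 6.812 L.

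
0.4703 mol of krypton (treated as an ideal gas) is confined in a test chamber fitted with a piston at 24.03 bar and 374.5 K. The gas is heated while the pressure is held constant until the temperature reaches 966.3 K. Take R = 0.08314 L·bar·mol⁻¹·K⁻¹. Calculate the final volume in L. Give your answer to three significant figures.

From PV = nRT: V₁ = nRT₁/P₁ = 0.6094 L.
P constant ⇒ V ∝ T: P₂ = P₁; V₂ = V₁·(T₂/T₁) = 1.572 L.

V₂ ≈ 1.57 L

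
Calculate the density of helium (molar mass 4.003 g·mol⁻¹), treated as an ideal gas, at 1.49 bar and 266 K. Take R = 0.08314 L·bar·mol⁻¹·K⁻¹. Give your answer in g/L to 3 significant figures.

ρ = PM/(RT) = (1.49 × 4.003) / (0.08314 × 266.0)

ρ ≈ 0.270 g/L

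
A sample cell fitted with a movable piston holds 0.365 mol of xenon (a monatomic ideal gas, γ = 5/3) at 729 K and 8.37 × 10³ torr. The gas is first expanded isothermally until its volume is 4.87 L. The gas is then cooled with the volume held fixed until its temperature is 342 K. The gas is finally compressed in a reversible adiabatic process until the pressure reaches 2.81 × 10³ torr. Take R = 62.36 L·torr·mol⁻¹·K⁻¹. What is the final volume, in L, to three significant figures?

V₄ ≈ 3.47 L

From PV = nRT: V₁ = nRT₁/P₁ = 1.982 L.
T constant ⇒ Boyle's law P V = const: T₂ = T₁; P₂ = P₁·(V₁/V₂) = 3407 torr.
V constant ⇒ P ∝ T: V₃ = V₂; P₃ = P₂·(T₃/T₂) = 1598 torr.
Reversible adiabatic, γ = 5/3: T₄ = T₃·(P₄/P₃)^((γ−1)/γ) = 428.6 K; V₄ = V₃·(P₃/P₄)^(1/γ) = 3.472 L.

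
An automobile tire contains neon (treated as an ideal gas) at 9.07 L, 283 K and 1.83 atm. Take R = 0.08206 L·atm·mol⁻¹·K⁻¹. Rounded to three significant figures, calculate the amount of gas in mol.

PV = nRT ⇒ n = PV/(RT) = (1.83 × 9.07) / (0.08206 × 283)

n ≈ 0.715 mol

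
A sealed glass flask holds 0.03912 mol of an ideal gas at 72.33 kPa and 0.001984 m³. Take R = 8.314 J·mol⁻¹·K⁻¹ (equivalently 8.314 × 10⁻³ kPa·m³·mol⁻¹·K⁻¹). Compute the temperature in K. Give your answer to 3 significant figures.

PV = nRT ⇒ T = PV/(nR) = (72.33 × 0.001984) / (0.03912 × 8.314 × 10⁻³)

T ≈ 441 K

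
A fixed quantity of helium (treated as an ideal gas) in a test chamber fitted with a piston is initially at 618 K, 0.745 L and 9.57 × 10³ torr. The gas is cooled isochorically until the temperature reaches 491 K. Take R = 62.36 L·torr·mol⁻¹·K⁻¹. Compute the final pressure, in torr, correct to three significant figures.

V constant ⇒ P ∝ T: V₂ = V₁; P₂ = P₁·(T₂/T₁) = 7603 torr.

P₂ ≈ 7.60e+03 torr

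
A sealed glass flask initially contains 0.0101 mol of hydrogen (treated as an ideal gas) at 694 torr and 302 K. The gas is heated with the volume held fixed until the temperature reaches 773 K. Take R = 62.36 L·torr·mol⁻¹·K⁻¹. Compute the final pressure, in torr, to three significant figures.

P₂ ≈ 1.78e+03 torr

From PV = nRT: V₁ = nRT₁/P₁ = 0.2741 L.
Isochoric, so P/T is constant: V₂ = V₁; P₂ = P₁·(T₂/T₁) = 1776 torr.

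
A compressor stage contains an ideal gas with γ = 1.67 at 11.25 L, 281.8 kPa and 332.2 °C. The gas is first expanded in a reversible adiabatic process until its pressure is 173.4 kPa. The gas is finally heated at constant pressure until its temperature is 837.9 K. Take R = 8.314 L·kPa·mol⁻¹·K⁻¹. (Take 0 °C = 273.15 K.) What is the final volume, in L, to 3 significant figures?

Convert: T₁ = 605.3 K.
Adiabatic (γ = 1.67), T V^(γ−1) and P V^γ constant: T₂ = T₁·(P₂/P₁)^((γ−1)/γ) = 498.2 K; V₂ = V₁·(P₁/P₂)^(1/γ) = 15.05 L.
P constant ⇒ V ∝ T: P₃ = P₂; V₃ = V₂·(T₃/T₂) = 25.31 L.

V₃ ≈ 25.3 L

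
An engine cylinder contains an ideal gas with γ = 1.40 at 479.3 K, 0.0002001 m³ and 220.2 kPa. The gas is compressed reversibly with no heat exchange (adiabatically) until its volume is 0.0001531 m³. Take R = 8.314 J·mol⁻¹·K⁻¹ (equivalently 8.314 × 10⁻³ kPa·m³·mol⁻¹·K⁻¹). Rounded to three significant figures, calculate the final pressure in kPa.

Adiabatic (γ = 1.40), T V^(γ−1) and P V^γ constant: T₂ = T₁·(V₁/V₂)^(γ−1) = 533.5 K; P₂ = P₁·(V₁/V₂)^γ = 320.3 kPa.

P₂ ≈ 320 kPa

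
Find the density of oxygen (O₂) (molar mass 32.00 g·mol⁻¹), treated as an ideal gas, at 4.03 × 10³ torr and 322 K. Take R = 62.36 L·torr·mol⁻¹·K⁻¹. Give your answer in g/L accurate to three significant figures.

ρ = PM/(RT) = (4.03e+03 × 32.00) / (62.36 × 322.0)

ρ ≈ 6.42 g/L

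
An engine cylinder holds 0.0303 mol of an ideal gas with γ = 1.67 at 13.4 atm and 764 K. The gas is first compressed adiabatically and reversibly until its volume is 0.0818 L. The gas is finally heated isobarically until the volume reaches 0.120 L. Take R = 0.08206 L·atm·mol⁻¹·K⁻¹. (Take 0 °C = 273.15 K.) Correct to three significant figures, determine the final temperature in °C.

From PV = nRT: V₁ = nRT₁/P₁ = 0.1418 L.
Adiabatic (γ = 1.67), T V^(γ−1) and P V^γ constant: T₂ = T₁·(V₁/V₂)^(γ−1) = 1104 K; P₂ = P₁·(V₁/V₂)^γ = 33.57 atm.
P constant ⇒ V ∝ T: P₃ = P₂; T₃ = T₂·(V₃/V₂) = 1620 K.

T₃ ≈ 1.35e+03 °C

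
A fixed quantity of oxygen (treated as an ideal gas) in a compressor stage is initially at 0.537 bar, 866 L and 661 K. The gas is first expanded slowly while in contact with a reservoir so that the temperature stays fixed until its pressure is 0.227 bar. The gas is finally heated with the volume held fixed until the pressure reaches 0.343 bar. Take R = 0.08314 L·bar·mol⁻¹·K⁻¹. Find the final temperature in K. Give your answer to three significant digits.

T₃ ≈ 999 K

Isothermal, so P V is constant: T₂ = T₁; V₂ = V₁·(P₁/P₂) = 2049 L.
V constant ⇒ P ∝ T: V₃ = V₂; T₃ = T₂·(P₃/P₂) = 998.8 K.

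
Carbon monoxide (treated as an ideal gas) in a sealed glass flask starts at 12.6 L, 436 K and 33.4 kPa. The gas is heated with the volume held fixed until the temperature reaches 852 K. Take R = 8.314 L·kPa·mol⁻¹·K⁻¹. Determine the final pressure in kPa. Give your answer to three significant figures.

Isochoric, so P/T is constant: V₂ = V₁; P₂ = P₁·(T₂/T₁) = 65.27 kPa.

P₂ ≈ 65.3 kPa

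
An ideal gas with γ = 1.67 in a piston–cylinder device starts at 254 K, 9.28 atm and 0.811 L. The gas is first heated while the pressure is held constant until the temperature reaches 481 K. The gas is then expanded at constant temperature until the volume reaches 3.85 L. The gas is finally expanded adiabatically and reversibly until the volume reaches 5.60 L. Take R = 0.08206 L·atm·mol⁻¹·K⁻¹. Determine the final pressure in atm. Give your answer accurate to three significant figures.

P₄ ≈ 1.98 atm

P constant ⇒ V ∝ T: P₂ = P₁; V₂ = V₁·(T₂/T₁) = 1.536 L.
Isothermal, so P V is constant: T₃ = T₂; P₃ = P₂·(V₂/V₃) = 3.702 atm.
Reversible adiabatic, γ = 1.67: T₄ = T₃·(V₃/V₄)^(γ−1) = 374.2 K; P₄ = P₃·(V₃/V₄)^γ = 1.980 atm.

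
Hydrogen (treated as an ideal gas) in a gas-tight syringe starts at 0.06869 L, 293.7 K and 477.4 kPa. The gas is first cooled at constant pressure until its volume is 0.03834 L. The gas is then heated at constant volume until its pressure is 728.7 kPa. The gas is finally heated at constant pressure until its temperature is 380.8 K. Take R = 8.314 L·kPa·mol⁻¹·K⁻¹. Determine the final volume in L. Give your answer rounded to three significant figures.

P constant ⇒ V ∝ T: P₂ = P₁; T₂ = T₁·(V₂/V₁) = 163.9 K.
Isochoric, so P/T is constant: V₃ = V₂; T₃ = T₂·(P₃/P₂) = 250.2 K.
P constant ⇒ V ∝ T: P₄ = P₃; V₄ = V₃·(T₄/T₃) = 0.05835 L.

V₄ ≈ 0.0583 L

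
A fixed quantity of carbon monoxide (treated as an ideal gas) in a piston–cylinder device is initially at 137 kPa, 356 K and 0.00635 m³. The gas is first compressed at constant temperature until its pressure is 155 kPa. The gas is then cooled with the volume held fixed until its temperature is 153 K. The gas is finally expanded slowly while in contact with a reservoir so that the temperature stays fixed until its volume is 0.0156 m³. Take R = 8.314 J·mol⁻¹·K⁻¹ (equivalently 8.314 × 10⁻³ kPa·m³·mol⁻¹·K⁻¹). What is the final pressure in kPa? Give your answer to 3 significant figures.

T constant ⇒ Boyle's law P V = const: T₂ = T₁; V₂ = V₁·(P₁/P₂) = 0.005613 m³.
V constant ⇒ P ∝ T: V₃ = V₂; P₃ = P₂·(T₃/T₂) = 66.62 kPa.
Isothermal, so P V is constant: T₄ = T₃; P₄ = P₃·(V₃/V₄) = 23.97 kPa.

P₄ ≈ 24.0 kPa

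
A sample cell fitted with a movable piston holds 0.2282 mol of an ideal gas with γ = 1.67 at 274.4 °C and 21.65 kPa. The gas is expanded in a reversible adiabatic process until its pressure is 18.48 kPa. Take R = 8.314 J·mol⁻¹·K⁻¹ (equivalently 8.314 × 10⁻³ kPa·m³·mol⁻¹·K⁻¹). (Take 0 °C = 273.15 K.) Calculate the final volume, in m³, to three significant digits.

V₂ ≈ 0.0528 m³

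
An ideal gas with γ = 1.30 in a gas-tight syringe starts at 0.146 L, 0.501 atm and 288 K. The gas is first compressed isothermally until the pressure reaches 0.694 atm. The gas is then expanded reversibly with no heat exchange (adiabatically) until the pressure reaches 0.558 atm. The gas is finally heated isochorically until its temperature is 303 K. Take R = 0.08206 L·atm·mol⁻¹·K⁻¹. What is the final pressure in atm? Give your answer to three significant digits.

P₄ ≈ 0.617 atm

T constant ⇒ Boyle's law P V = const: T₂ = T₁; V₂ = V₁·(P₁/P₂) = 0.1054 L.
Reversible adiabatic, γ = 1.30: T₃ = T₂·(P₃/P₂)^((γ−1)/γ) = 273.9 K; V₃ = V₂·(P₂/P₃)^(1/γ) = 0.1247 L.
V constant ⇒ P ∝ T: V₄ = V₃; P₄ = P₃·(T₄/T₃) = 0.6174 atm.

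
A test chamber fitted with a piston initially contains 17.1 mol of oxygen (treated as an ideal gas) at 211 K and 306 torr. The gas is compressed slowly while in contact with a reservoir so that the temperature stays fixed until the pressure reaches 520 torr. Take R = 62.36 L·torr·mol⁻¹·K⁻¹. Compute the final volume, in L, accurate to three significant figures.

V₂ ≈ 433 L

From PV = nRT: V₁ = nRT₁/P₁ = 735.3 L.
Isothermal, so P V is constant: T₂ = T₁; V₂ = V₁·(P₁/P₂) = 432.7 L.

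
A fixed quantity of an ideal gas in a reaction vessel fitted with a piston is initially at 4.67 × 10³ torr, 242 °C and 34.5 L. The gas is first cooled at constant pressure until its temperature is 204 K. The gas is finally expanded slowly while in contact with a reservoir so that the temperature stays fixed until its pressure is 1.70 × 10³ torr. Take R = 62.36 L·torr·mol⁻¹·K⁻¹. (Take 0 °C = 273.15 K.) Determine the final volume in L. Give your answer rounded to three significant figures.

V₃ ≈ 37.5 L

Convert: T₁ = 515.1 K.
Isobaric, so V/T is constant: P₂ = P₁; V₂ = V₁·(T₂/T₁) = 13.66 L.
T constant ⇒ Boyle's law P V = const: T₃ = T₂; V₃ = V₂·(P₂/P₃) = 37.53 L.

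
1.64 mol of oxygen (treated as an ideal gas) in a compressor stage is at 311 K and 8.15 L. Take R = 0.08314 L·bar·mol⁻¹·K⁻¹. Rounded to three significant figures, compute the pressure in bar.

P ≈ 5.20 bar

PV = nRT ⇒ P = nRT/V = (1.64 × 0.08314 × 311) / 8.15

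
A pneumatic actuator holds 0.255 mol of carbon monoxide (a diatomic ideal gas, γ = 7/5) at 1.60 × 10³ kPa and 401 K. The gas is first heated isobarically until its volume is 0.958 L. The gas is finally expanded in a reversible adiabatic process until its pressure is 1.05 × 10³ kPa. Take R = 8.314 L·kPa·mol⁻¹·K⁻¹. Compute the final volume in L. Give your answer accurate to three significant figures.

V₃ ≈ 1.29 L

From PV = nRT: V₁ = nRT₁/P₁ = 0.5313 L.
P constant ⇒ V ∝ T: P₂ = P₁; T₂ = T₁·(V₂/V₁) = 723.0 K.
Adiabatic (γ = 7/5), T V^(γ−1) and P V^γ constant: T₃ = T₂·(P₃/P₂)^((γ−1)/γ) = 641.0 K; V₃ = V₂·(P₂/P₃)^(1/γ) = 1.294 L.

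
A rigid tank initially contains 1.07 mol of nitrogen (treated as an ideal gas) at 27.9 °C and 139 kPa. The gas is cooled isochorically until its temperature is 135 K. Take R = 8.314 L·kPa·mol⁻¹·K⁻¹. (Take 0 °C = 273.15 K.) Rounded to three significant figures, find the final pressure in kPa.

Convert: T₁ = 301.0 K.
From PV = nRT: V₁ = nRT₁/P₁ = 19.27 L.
V constant ⇒ P ∝ T: V₂ = V₁; P₂ = P₁·(T₂/T₁) = 62.33 kPa.

P₂ ≈ 62.3 kPa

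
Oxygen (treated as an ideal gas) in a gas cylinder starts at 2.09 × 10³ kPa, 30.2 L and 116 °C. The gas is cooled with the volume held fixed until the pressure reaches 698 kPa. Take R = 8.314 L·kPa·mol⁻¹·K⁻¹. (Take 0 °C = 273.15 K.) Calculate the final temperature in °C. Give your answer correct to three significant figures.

T₂ ≈ -143 °C

Convert: T₁ = 389.1 K.
V constant ⇒ P ∝ T: V₂ = V₁; T₂ = T₁·(P₂/P₁) = 130.0 K.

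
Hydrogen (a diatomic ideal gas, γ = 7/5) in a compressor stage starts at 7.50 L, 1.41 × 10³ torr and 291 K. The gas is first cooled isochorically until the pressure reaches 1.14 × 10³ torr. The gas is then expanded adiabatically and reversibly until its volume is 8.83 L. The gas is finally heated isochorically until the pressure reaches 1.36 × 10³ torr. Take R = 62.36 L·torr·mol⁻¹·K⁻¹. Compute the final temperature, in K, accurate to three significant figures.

Isochoric, so P/T is constant: V₂ = V₁; T₂ = T₁·(P₂/P₁) = 235.3 K.
Reversible adiabatic, γ = 7/5: T₃ = T₂·(V₂/V₃)^(γ−1) = 220.4 K; P₃ = P₂·(V₂/V₃)^γ = 907.1 torr.
Isochoric, so P/T is constant: V₄ = V₃; T₄ = T₃·(P₄/P₃) = 330.5 K.

T₄ ≈ 330 K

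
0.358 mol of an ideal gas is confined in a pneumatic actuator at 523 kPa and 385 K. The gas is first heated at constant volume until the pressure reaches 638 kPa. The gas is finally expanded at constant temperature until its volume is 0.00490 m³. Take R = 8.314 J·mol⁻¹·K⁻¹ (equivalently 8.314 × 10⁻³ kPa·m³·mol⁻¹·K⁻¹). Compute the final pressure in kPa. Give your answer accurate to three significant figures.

From PV = nRT: V₁ = nRT₁/P₁ = 0.002191 m³.
V constant ⇒ P ∝ T: V₂ = V₁; T₂ = T₁·(P₂/P₁) = 469.7 K.
Isothermal, so P V is constant: T₃ = T₂; P₃ = P₂·(V₂/V₃) = 285.3 kPa.

P₃ ≈ 285 kPa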